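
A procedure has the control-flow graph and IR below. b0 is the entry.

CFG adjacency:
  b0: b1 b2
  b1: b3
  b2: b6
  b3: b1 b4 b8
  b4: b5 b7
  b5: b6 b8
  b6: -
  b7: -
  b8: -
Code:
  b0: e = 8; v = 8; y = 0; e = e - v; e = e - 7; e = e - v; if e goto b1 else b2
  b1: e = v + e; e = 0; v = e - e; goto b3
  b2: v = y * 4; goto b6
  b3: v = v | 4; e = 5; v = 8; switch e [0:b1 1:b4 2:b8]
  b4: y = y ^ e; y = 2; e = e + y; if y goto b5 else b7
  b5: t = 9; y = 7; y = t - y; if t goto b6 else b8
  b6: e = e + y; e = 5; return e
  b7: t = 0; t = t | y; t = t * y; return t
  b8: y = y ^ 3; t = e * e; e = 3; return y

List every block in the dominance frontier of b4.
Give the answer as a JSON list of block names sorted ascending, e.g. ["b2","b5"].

Answer: ["b6", "b8"]

Analysis:
idom tree: b1←b0 b2←b0 b3←b1 b4←b3 b5←b4 b6←b0 b7←b4 b8←b3
Join-block Dom:
  b1: preds {b0,b3}: {b0} ∩ {b0,b1,b3} = {b0}; idom=b0
  b6: preds {b2,b5}: {b0,b2} ∩ {b0,b1,b3,b4,b5} = {b0}; idom=b0
  b8: preds {b3,b5}: {b0,b1,b3} ∩ {b0,b1,b3,b4,b5} = {b0,b1,b3}; idom=b3

DF derivation:
  b1←b0: walk · to b0
  b1←b3: walk b3→b1 to b0
  b6←b2: walk b2 to b0
  b6←b5: walk b5→b4→b3→b1 to b0
  b8←b3: walk · to b3
  b8←b5: walk b5→b4 to b3
  b0: DF=∅
  b1: DF={b1,b6}
  b2: DF={b6}
  b3: DF={b1,b6}
  b4: DF={b6,b8}
  b5: DF={b6,b8}
  b6: DF=∅
  b7: DF=∅
  b8: DF=∅

DF(b4) = ["b6", "b8"]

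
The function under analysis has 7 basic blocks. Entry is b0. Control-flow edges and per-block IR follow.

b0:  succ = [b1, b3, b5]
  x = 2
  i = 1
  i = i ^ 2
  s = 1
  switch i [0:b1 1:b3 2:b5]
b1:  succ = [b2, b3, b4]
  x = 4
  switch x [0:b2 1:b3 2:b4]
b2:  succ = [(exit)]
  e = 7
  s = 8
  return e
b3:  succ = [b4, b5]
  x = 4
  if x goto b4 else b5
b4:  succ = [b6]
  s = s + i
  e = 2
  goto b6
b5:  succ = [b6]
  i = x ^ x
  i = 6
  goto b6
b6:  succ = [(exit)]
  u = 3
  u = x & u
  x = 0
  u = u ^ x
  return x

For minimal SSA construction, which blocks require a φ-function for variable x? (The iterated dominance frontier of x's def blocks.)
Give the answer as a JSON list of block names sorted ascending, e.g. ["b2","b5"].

Answer: ["b3", "b4", "b5", "b6"]

Analysis:
idom tree: b1←b0 b2←b1 b3←b0 b4←b0 b5←b0 b6←b0
Dom at joins:
  b3: preds {b0,b1}: {b0} ∩ {b0,b1} = {b0}; idom=b0
  b4: preds {b1,b3}: {b0,b1} ∩ {b0,b3} = {b0}; idom=b0
  b5: preds {b0,b3}: {b0} ∩ {b0,b3} = {b0}; idom=b0
  b6: preds {b4,b5}: {b0,b4} ∩ {b0,b5} = {b0}; idom=b0

Frontier:
  join b3 pred b0: · stop@b0
  join b3 pred b1: b1 stop@b0
  join b4 pred b1: b1 stop@b0
  join b4 pred b3: b3 stop@b0
  join b5 pred b0: · stop@b0
  join b5 pred b3: b3 stop@b0
  join b6 pred b4: b4 stop@b0
  join b6 pred b5: b5 stop@b0
  DF(b0)=∅
  DF(b1)={b3,b4}
  DF(b2)=∅
  DF(b3)={b4,b5}
  DF(b4)={b6}
  DF(b5)={b6}
  DF(b6)=∅

φ for x: defs {b0,b1,b3,b6}
  DF⁺ = {b3,b4,b5,b6}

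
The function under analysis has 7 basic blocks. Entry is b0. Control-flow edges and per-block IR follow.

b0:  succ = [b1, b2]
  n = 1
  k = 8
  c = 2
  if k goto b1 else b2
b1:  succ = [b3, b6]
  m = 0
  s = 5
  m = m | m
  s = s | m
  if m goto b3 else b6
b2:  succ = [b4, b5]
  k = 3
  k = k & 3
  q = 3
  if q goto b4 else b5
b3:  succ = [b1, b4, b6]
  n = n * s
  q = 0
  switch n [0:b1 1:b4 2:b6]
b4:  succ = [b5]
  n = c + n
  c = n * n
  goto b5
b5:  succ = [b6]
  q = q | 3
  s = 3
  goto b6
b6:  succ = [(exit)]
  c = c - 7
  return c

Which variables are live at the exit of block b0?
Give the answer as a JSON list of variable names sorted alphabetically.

Answer: ["c", "n"]

Derivation:
Block summaries:
  b0 def {c,k,n} use ∅
  b1 def {m,s} use ∅
  b2 def {k,q} use ∅
  b3 def {n,q} use {n,s}
  b4 def {c,n} use {c,n}
  b5 def {q,s} use {q}
  b6 def {c} use {c}

Liveness:
  live b0: ∅→{c,n}
  live b1: {c,n}→{c,n,s}
  live b2: {c,n}→{c,n,q}
  live b3: {c,n,s}→{c,n,q}
  live b4: {c,n,q}→{c,q}
  live b5: {c,q}→{c}
  live b6: {c}→∅

live-out(b0) = ["c", "n"]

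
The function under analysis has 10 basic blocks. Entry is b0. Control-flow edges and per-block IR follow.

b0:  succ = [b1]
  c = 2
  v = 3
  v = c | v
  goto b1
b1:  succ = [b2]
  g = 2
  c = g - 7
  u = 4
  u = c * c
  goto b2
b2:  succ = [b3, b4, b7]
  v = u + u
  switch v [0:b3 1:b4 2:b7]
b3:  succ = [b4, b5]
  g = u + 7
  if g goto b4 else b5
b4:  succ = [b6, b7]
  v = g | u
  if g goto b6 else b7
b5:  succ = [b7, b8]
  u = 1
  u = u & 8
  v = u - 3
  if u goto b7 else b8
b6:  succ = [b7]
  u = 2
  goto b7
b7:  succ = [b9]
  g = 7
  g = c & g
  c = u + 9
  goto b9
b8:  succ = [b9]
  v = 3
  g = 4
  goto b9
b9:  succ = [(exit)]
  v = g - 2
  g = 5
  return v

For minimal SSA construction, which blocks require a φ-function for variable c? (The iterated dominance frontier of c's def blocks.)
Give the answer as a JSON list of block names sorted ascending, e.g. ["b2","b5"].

Answer: ["b9"]

Working:
idom tree: b1←b0 b2←b1 b3←b2 b4←b2 b5←b3 b6←b4 b7←b2 b8←b5 b9←b2
Dom∩ at merges:
  b4: preds {b2,b3}: {b0,b1,b2} ∩ {b0,b1,b2,b3} = {b0,b1,b2}; idom=b2
  b7: preds {b2,b4,b5,b6}: {b0,b1,b2} ∩ {b0,b1,b2,b4} ∩ {b0,b1,b2,b3,b5} ∩ {b0,b1,b2,b4,b6} = {b0,b1,b2}; idom=b2
  b9: preds {b7,b8}: {b0,b1,b2,b7} ∩ {b0,b1,b2,b3,b5,b8} = {b0,b1,b2}; idom=b2

Frontier:
  b4←b2: walk · to b2
  b4←b3: walk b3 to b2
  b7←b2: walk · to b2
  b7←b4: walk b4 to b2
  b7←b5: walk b5→b3 to b2
  b7←b6: walk b6→b4 to b2
  b9←b7: walk b7 to b2
  b9←b8: walk b8→b5→b3 to b2
  b0: DF=∅
  b1: DF=∅
  b2: DF=∅
  b3: DF={b4,b7,b9}
  b4: DF={b7}
  b5: DF={b7,b9}
  b6: DF={b7}
  b7: DF={b9}
  b8: DF={b9}
  b9: DF=∅

φ for c: defs {b0,b1,b7}
  DF⁺ = {b9}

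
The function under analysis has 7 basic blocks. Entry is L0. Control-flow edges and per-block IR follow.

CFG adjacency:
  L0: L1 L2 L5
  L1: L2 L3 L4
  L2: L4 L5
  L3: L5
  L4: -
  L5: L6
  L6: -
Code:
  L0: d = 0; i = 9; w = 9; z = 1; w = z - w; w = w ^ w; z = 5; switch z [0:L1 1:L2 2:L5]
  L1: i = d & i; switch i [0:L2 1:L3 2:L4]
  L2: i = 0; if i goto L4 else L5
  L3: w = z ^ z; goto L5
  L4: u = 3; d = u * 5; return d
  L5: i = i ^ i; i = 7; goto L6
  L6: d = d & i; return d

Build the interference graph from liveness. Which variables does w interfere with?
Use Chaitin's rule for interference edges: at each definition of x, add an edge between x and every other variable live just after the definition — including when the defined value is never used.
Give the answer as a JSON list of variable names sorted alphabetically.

Block summaries:
  L0: def={d,i,w,z} ue=∅
  L1: def={i} ue={d,i}
  L2: def={i} ue=∅
  L3: def={w} ue={z}
  L4: def={d,u} ue=∅
  L5: def={i} ue={i}
  L6: def={d} ue={d,i}

Liveness:
  L0 li=∅ lo={d,i,z}
  L1 li={d,i,z} lo={d,i,z}
  L2 li={d} lo={d,i}
  L3 li={d,i,z} lo={d,i}
  L4 li=∅ lo=∅
  L5 li={d,i} lo={d,i}
  L6 li={d,i} lo=∅

Interfere edges:
  d↔{i,w,z}
  i↔{d,w,z}
  u↔∅
  w↔{d,i,z}
  z↔{d,i,w}

N(w) = ["d", "i", "z"]

Answer: ["d", "i", "z"]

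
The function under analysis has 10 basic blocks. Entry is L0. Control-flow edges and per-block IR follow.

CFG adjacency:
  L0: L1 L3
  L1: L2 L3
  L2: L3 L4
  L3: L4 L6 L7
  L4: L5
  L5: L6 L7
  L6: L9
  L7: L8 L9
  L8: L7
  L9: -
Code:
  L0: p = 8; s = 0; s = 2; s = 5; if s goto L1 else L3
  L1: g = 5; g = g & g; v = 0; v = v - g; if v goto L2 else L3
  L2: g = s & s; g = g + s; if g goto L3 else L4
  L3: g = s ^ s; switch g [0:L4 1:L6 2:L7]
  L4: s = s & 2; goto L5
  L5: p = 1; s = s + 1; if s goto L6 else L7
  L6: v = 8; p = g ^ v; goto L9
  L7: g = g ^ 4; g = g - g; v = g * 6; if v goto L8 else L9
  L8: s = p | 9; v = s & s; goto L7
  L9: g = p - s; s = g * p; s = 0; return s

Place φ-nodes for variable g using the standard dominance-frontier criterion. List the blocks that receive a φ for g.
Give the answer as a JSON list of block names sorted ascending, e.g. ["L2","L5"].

Answer: ["L3", "L4", "L6", "L7", "L9"]

Derivation:
idom tree: L1←L0 L2←L1 L3←L0 L4←L0 L5←L4 L6←L0 L7←L0 L8←L7 L9←L0
Dom∩ at merges:
  L3: preds {L0,L1,L2}: {L0} ∩ {L0,L1} ∩ {L0,L1,L2} = {L0}; idom=L0
  L4: preds {L2,L3}: {L0,L1,L2} ∩ {L0,L3} = {L0}; idom=L0
  L6: preds {L3,L5}: {L0,L3} ∩ {L0,L4,L5} = {L0}; idom=L0
  L7: preds {L3,L5,L8}: {L0,L3} ∩ {L0,L4,L5} ∩ {L0,L7,L8} = {L0}; idom=L0
  L9: preds {L6,L7}: {L0,L6} ∩ {L0,L7} = {L0}; idom=L0

Frontier:
  join L3 pred L0: · stop@L0
  join L3 pred L1: L1 stop@L0
  join L3 pred L2: L2→L1 stop@L0
  join L4 pred L2: L2→L1 stop@L0
  join L4 pred L3: L3 stop@L0
  join L6 pred L3: L3 stop@L0
  join L6 pred L5: L5→L4 stop@L0
  join L7 pred L3: L3 stop@L0
  join L7 pred L5: L5→L4 stop@L0
  join L7 pred L8: L8→L7 stop@L0
  join L9 pred L6: L6 stop@L0
  join L9 pred L7: L7 stop@L0
  DF(L0)=∅
  DF(L1)={L3,L4}
  DF(L2)={L3,L4}
  DF(L3)={L4,L6,L7}
  DF(L4)={L6,L7}
  DF(L5)={L6,L7}
  DF(L6)={L9}
  DF(L7)={L7,L9}
  DF(L8)={L7}
  DF(L9)=∅

φ for g: defs {L1,L2,L3,L7,L9}
  DF⁺ = {L3,L4,L6,L7,L9}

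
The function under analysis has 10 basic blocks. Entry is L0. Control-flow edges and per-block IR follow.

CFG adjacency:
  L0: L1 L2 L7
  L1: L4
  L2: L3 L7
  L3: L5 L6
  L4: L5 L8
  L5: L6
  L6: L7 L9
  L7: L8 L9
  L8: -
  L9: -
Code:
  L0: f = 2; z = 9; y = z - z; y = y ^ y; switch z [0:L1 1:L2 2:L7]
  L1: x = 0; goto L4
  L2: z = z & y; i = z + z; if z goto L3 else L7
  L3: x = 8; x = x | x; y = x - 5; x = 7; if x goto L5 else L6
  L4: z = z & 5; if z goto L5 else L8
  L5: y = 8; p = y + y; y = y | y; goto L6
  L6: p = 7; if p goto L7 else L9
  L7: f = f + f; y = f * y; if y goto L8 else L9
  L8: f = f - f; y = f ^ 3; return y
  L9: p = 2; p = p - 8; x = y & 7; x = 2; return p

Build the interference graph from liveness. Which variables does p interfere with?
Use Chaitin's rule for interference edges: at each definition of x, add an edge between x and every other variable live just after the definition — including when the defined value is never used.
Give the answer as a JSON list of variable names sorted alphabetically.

Per-block:
  L0 def {f,y,z} use ∅
  L1 def {x} use ∅
  L2 def {i,z} use {y,z}
  L3 def {x,y} use ∅
  L4 def {z} use {z}
  L5 def {p,y} use ∅
  L6 def {p} use ∅
  L7 def {f,y} use {f,y}
  L8 def {f,y} use {f}
  L9 def {p,x} use {y}

Liveness:
  L0: in=∅ out={f,y,z}
  L1: in={f,z} out={f,z}
  L2: in={f,y,z} out={f,y}
  L3: in={f} out={f,y}
  L4: in={f,z} out={f}
  L5: in={f} out={f,y}
  L6: in={f,y} out={f,y}
  L7: in={f,y} out={f,y}
  L8: in={f} out=∅
  L9: in={y} out=∅

Interfere edges:
  f — {i,p,x,y,z}
  i — {f,y,z}
  p — {f,x,y}
  x — {f,p,y,z}
  y — {f,i,p,x,z}
  z — {f,i,x,y}

N(p) = ["f", "x", "y"]

Answer: ["f", "x", "y"]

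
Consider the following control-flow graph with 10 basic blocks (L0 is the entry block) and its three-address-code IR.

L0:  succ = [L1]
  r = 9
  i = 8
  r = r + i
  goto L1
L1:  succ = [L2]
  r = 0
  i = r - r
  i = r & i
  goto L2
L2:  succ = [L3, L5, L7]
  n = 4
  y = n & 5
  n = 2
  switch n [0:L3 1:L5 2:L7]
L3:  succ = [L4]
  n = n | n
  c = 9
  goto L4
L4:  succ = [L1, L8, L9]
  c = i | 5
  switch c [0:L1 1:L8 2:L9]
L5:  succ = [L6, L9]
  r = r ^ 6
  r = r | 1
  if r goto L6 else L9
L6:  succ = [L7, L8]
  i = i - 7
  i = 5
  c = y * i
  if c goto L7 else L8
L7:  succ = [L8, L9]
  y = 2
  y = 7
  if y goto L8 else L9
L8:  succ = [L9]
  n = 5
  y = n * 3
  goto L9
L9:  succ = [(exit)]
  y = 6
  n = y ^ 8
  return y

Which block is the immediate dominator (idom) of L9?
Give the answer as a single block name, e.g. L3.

Answer: L2

Analysis:
idom tree: L1←L0 L2←L1 L3←L2 L4←L3 L5←L2 L6←L5 L7←L2 L8←L2 L9←L2
Dom at joins:
  L1: preds {L0,L4}: {L0} ∩ {L0,L1,L2,L3,L4} = {L0}; idom=L0
  L7: preds {L2,L6}: {L0,L1,L2} ∩ {L0,L1,L2,L5,L6} = {L0,L1,L2}; idom=L2
  L8: preds {L4,L6,L7}: {L0,L1,L2,L3,L4} ∩ {L0,L1,L2,L5,L6} ∩ {L0,L1,L2,L7} = {L0,L1,L2}; idom=L2
  L9: preds {L4,L5,L7,L8}: {L0,L1,L2,L3,L4} ∩ {L0,L1,L2,L5} ∩ {L0,L1,L2,L7} ∩ {L0,L1,L2,L8} = {L0,L1,L2}; idom=L2

idom(L9) = L2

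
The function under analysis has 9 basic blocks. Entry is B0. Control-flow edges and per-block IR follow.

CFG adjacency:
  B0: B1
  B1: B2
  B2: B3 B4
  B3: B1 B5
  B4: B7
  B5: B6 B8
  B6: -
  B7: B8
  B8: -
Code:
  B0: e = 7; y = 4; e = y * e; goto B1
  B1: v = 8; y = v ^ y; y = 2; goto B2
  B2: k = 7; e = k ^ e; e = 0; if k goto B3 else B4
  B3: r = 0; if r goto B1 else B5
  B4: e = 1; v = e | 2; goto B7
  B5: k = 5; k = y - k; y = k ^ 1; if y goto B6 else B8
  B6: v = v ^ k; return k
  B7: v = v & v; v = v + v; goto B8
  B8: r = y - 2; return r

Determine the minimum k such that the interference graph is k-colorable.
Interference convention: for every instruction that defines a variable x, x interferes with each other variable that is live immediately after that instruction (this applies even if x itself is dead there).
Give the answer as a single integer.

Block summaries:
  B0: def={e,y} ue=∅
  B1: def={v,y} ue={y}
  B2: def={e,k} ue={e}
  B3: def={r} ue=∅
  B4: def={e,v} ue=∅
  B5: def={k,y} ue={y}
  B6: def={v} ue={k,v}
  B7: def={v} ue={v}
  B8: def={r} ue={y}

Liveness:
  B0: in=∅ out={e,y}
  B1: in={e,y} out={e,v,y}
  B2: in={e,v,y} out={e,v,y}
  B3: in={e,v,y} out={e,v,y}
  B4: in={y} out={v,y}
  B5: in={v,y} out={k,v,y}
  B6: in={k,v} out=∅
  B7: in={v,y} out={y}
  B8: in={y} out=∅

Conflict graph:
  e↔{k,r,v,y}
  k↔{e,v,y}
  r↔{e,v,y}
  v↔{e,k,r,y}
  y↔{e,k,r,v}

Chromatic number:
  clique {e,k,v,y} ⇒ need ≥ 4
  4-colouring: R0={e}  R1={v}  R2={y}  R3={k,r}
  χ = 4

Answer: 4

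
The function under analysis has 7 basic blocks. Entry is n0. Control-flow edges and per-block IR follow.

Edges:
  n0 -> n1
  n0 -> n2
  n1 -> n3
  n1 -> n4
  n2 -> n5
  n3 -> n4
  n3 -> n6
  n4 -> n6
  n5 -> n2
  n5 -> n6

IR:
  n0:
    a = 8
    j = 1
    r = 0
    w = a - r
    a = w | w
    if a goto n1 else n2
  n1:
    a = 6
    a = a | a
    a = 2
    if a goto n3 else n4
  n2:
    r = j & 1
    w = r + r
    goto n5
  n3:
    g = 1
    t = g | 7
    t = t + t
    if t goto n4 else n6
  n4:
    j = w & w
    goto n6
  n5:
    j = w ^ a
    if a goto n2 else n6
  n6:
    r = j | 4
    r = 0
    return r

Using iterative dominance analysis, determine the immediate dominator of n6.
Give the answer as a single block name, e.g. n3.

idom tree: n1←n0 n2←n0 n3←n1 n4←n1 n5←n2 n6←n0
Join-block Dom:
  n2: preds {n0,n5}: {n0} ∩ {n0,n2,n5} = {n0}; idom=n0
  n4: preds {n1,n3}: {n0,n1} ∩ {n0,n1,n3} = {n0,n1}; idom=n1
  n6: preds {n3,n4,n5}: {n0,n1,n3} ∩ {n0,n1,n4} ∩ {n0,n2,n5} = {n0}; idom=n0

idom(n6) = n0

Answer: n0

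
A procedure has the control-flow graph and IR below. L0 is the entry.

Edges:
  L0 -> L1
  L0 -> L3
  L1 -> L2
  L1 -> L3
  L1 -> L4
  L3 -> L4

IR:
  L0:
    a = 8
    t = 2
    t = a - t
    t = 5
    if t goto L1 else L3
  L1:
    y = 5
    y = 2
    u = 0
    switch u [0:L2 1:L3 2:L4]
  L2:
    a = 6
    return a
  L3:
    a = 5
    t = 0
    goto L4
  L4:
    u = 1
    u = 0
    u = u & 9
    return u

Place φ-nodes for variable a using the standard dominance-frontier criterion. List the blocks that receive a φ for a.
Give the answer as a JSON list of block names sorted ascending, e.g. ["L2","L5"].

Answer: ["L4"]

Derivation:
idom tree: L1←L0 L2←L1 L3←L0 L4←L0
Dom∩ at merges:
  L3: preds {L0,L1}: {L0} ∩ {L0,L1} = {L0}; idom=L0
  L4: preds {L1,L3}: {L0,L1} ∩ {L0,L3} = {L0}; idom=L0

DF derivation:
  L3←L0: walk · to L0
  L3←L1: walk L1 to L0
  L4←L1: walk L1 to L0
  L4←L3: walk L3 to L0
  L0: DF=∅
  L1: DF={L3,L4}
  L2: DF=∅
  L3: DF={L4}
  L4: DF=∅

φ for a: defs {L0,L2,L3}
  DF⁺ = {L4}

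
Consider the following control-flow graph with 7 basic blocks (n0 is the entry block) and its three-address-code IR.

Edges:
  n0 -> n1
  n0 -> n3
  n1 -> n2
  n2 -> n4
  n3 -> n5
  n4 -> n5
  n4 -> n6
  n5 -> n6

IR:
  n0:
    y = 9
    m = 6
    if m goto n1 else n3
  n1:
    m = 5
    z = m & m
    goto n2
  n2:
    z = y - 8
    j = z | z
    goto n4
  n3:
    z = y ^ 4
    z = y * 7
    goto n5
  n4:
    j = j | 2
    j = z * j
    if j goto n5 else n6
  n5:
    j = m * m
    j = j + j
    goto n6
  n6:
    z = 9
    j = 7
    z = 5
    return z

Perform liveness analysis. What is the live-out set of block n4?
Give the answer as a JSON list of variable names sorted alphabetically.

Per-block:
  n0: def={m,y} ue=∅
  n1: def={m,z} ue=∅
  n2: def={j,z} ue={y}
  n3: def={z} ue={y}
  n4: def={j} ue={j,z}
  n5: def={j} ue={m}
  n6: def={j,z} ue=∅

Live sets:
  n0: in=∅ out={m,y}
  n1: in={y} out={m,y}
  n2: in={m,y} out={j,m,z}
  n3: in={m,y} out={m}
  n4: in={j,m,z} out={m}
  n5: in={m} out=∅
  n6: in=∅ out=∅

live-out(n4) = ["m"]

Answer: ["m"]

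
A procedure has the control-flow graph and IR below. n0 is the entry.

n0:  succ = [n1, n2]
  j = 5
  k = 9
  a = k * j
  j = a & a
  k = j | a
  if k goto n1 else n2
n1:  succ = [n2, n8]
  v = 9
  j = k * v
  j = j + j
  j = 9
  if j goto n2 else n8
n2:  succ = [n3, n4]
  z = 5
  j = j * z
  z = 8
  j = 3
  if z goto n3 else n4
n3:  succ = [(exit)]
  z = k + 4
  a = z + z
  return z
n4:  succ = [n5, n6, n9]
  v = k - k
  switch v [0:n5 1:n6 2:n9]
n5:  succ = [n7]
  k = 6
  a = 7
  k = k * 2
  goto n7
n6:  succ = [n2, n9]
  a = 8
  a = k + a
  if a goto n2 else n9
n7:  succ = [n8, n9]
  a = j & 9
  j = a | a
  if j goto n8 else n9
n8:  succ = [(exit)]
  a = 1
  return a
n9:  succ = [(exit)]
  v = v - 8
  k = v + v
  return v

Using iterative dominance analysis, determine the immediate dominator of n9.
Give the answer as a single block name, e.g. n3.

Answer: n4

Analysis:
idom tree: n1←n0 n2←n0 n3←n2 n4←n2 n5←n4 n6←n4 n7←n5 n8←n0 n9←n4
Join-block Dom:
  n2: preds {n0,n1,n6}: {n0} ∩ {n0,n1} ∩ {n0,n2,n4,n6} = {n0}; idom=n0
  n8: preds {n1,n7}: {n0,n1} ∩ {n0,n2,n4,n5,n7} = {n0}; idom=n0
  n9: preds {n4,n6,n7}: {n0,n2,n4} ∩ {n0,n2,n4,n6} ∩ {n0,n2,n4,n5,n7} = {n0,n2,n4}; idom=n4

idom(n9) = n4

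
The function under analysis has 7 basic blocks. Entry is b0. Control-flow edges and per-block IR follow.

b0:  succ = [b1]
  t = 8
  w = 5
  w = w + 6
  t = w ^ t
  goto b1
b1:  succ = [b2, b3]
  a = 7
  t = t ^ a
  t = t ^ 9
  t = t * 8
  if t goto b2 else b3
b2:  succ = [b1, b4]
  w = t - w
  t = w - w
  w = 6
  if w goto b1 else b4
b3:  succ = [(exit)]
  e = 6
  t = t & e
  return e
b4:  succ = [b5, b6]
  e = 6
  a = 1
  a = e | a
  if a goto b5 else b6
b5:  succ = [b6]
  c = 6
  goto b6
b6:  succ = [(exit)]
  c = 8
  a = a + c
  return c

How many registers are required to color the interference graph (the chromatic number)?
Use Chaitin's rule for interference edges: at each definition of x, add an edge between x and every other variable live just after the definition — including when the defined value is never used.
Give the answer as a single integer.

Per-block:
  b0 def {t,w} use ∅
  b1 def {a,t} use {t}
  b2 def {t,w} use {t,w}
  b3 def {e,t} use {t}
  b4 def {a,e} use ∅
  b5 def {c} use ∅
  b6 def {a,c} use {a}

Liveness:
  b0 li=∅ lo={t,w}
  b1 li={t,w} lo={t,w}
  b2 li={t,w} lo={t,w}
  b3 li={t} lo=∅
  b4 li=∅ lo={a}
  b5 li={a} lo={a}
  b6 li={a} lo=∅

Interfere edges:
  a↔{c,e,t,w}
  c↔{a}
  e↔{a,t}
  t↔{a,e,w}
  w↔{a,t}

Registers:
  {a,e,t} pairwise interfere (3-clique) ⇒ χ ≥ 3
  assign a→c0 c→c1 e→c2 t→c1 w→c2 — no edge inside a register ⇒ χ ≤ 3
  χ = 3

Answer: 3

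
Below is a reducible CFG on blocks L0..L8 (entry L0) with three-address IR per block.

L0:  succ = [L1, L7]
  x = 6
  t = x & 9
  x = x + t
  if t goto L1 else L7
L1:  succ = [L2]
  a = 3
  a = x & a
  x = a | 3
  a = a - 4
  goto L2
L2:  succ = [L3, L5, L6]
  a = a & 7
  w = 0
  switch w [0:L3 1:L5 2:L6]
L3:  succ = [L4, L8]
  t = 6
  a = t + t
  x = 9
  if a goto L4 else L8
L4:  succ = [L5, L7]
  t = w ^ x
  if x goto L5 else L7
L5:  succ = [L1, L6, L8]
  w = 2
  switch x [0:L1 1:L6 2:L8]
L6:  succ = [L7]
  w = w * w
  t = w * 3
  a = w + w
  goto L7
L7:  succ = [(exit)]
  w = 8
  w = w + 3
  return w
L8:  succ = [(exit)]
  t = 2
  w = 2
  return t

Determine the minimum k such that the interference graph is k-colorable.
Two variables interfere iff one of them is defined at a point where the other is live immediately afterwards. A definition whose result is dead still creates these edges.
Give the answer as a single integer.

Answer: 3

Analysis:
def/use:
  L0 def {t,x} use ∅
  L1 def {a,x} use {x}
  L2 def {a,w} use {a}
  L3 def {a,t,x} use ∅
  L4 def {t} use {w,x}
  L5 def {w} use {x}
  L6 def {a,t,w} use {w}
  L7 def {w} use ∅
  L8 def {t,w} use ∅

Liveness:
  L0 li=∅ lo={x}
  L1 li={x} lo={a,x}
  L2 li={a,x} lo={w,x}
  L3 li={w} lo={w,x}
  L4 li={w,x} lo={x}
  L5 li={x} lo={w,x}
  L6 li={w} lo=∅
  L7 li=∅ lo=∅
  L8 li=∅ lo=∅

Interfere edges:
  a — {w,x}
  t — {w,x}
  w — {a,t,x}
  x — {a,t,w}

Registers:
  clique {a,w,x} ⇒ need ≥ 3
  3-colouring: R0={w}  R1={x}  R2={a,t}
  χ = 3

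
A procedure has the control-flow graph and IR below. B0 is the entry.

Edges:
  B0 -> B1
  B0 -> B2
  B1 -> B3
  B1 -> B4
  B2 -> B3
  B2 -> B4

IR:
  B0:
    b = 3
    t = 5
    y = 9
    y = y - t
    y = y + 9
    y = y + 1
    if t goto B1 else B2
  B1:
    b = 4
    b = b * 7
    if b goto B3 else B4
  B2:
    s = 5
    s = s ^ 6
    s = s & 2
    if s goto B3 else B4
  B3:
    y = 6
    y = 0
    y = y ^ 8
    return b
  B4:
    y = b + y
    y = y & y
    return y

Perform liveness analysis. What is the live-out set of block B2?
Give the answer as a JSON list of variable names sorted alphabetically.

Answer: ["b", "y"]

Working:
Block summaries:
  B0 def {b,t,y} use ∅
  B1 def {b} use ∅
  B2 def {s} use ∅
  B3 def {y} use {b}
  B4 def {y} use {b,y}

Liveness:
  B0 li=∅ lo={b,y}
  B1 li={y} lo={b,y}
  B2 li={b,y} lo={b,y}
  B3 li={b} lo=∅
  B4 li={b,y} lo=∅

live-out(B2) = ["b", "y"]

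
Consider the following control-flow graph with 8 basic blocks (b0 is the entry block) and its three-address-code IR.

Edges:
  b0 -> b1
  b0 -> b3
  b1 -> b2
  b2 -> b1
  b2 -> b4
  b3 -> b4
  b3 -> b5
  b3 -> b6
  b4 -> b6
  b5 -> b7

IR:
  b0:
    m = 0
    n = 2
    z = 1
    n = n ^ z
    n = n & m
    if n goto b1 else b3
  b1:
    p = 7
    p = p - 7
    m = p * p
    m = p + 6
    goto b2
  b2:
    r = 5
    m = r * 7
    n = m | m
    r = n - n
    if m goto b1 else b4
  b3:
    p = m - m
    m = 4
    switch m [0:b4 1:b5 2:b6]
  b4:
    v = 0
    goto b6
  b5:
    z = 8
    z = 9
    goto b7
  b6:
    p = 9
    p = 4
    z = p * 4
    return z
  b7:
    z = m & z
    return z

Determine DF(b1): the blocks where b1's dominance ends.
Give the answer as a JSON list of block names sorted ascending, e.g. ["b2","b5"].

Answer: ["b1", "b4"]

Derivation:
idom tree: b1←b0 b2←b1 b3←b0 b4←b0 b5←b3 b6←b0 b7←b5
Dom at joins:
  b1: preds {b0,b2}: {b0} ∩ {b0,b1,b2} = {b0}; idom=b0
  b4: preds {b2,b3}: {b0,b1,b2} ∩ {b0,b3} = {b0}; idom=b0
  b6: preds {b3,b4}: {b0,b3} ∩ {b0,b4} = {b0}; idom=b0

DF walk-up:
  join b1 pred b0: · stop@b0
  join b1 pred b2: b2→b1 stop@b0
  join b4 pred b2: b2→b1 stop@b0
  join b4 pred b3: b3 stop@b0
  join b6 pred b3: b3 stop@b0
  join b6 pred b4: b4 stop@b0
  b0: DF=∅
  b1: DF={b1,b4}
  b2: DF={b1,b4}
  b3: DF={b4,b6}
  b4: DF={b6}
  b5: DF=∅
  b6: DF=∅
  b7: DF=∅

DF(b1) = ["b1", "b4"]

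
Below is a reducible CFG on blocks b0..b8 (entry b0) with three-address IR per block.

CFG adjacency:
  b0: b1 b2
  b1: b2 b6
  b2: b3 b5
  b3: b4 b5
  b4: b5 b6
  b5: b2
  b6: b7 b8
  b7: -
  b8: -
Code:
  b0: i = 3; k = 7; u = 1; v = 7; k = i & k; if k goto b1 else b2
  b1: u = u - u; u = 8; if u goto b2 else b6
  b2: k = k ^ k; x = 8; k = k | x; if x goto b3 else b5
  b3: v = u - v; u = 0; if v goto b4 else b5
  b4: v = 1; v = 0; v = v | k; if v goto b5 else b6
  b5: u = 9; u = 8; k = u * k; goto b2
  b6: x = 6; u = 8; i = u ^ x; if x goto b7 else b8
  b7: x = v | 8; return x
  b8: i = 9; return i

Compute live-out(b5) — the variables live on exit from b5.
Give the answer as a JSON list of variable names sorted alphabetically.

def/use:
  b0 def {i,k,u,v} use ∅
  b1 def {u} use {u}
  b2 def {k,x} use {k}
  b3 def {u,v} use {u,v}
  b4 def {v} use {k}
  b5 def {k,u} use {k}
  b6 def {i,u,x} use ∅
  b7 def {x} use {v}
  b8 def {i} use ∅

Backward fixpoint:
  live b0: ∅→{k,u,v}
  live b1: {k,u,v}→{k,u,v}
  live b2: {k,u,v}→{k,u,v}
  live b3: {k,u,v}→{k,v}
  live b4: {k}→{k,v}
  live b5: {k,v}→{k,u,v}
  live b6: {v}→{v}
  live b7: {v}→∅
  live b8: ∅→∅

live-out(b5) = ["k", "u", "v"]

Answer: ["k", "u", "v"]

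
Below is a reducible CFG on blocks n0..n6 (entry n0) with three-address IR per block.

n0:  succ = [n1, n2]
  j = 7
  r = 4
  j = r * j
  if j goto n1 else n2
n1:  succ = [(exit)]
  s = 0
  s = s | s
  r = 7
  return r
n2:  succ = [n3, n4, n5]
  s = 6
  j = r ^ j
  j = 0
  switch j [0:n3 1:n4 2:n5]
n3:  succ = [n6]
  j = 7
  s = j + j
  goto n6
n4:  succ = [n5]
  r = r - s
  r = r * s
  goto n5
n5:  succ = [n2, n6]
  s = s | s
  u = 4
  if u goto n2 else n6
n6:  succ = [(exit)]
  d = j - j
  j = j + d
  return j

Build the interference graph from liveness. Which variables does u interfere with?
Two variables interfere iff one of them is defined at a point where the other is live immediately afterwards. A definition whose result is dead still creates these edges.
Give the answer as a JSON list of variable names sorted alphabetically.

Per-block:
  n0: {j,r} / ∅
  n1: {r,s} / ∅
  n2: {j,s} / {j,r}
  n3: {j,s} / ∅
  n4: {r} / {r,s}
  n5: {s,u} / {s}
  n6: {d,j} / {j}

Liveness:
  live n0: ∅→{j,r}
  live n1: ∅→∅
  live n2: {j,r}→{j,r,s}
  live n3: ∅→{j}
  live n4: {j,r,s}→{j,r,s}
  live n5: {j,r,s}→{j,r}
  live n6: {j}→∅

Interference:
  d: {j}
  j: {d,r,s,u}
  r: {j,s,u}
  s: {j,r}
  u: {j,r}

N(u) = ["j", "r"]

Answer: ["j", "r"]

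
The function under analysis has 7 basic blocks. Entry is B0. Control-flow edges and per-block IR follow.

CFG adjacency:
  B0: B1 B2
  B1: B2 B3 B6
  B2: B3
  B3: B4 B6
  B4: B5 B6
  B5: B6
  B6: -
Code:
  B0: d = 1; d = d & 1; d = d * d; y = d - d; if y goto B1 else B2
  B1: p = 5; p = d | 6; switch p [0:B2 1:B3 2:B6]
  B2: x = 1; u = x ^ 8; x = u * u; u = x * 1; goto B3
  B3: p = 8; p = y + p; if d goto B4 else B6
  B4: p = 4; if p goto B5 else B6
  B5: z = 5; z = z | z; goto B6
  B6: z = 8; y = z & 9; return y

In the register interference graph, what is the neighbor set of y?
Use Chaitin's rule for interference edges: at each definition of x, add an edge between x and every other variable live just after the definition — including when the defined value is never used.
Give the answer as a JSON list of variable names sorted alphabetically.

Answer: ["d", "p", "u", "x"]

Derivation:
Block summaries:
  B0 def {d,y} use ∅
  B1 def {p} use {d}
  B2 def {u,x} use ∅
  B3 def {p} use {d,y}
  B4 def {p} use ∅
  B5 def {z} use ∅
  B6 def {y,z} use ∅

Live sets:
  live B0: ∅→{d,y}
  live B1: {d,y}→{d,y}
  live B2: {d,y}→{d,y}
  live B3: {d,y}→∅
  live B4: ∅→∅
  live B5: ∅→∅
  live B6: ∅→∅

Interfere edges:
  d — {p,u,x,y}
  p — {d,y}
  u — {d,y}
  x — {d,y}
  y — {d,p,u,x}
  z — ∅

N(y) = ["d", "p", "u", "x"]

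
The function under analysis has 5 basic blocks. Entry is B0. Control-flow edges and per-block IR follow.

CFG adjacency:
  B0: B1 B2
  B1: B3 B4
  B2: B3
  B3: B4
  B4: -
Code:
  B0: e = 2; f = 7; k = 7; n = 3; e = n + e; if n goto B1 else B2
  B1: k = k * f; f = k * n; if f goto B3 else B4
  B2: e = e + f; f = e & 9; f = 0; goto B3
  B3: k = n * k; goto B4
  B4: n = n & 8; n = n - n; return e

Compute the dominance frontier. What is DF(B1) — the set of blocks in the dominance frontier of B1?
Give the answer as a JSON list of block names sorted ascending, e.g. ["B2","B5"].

idom tree: B1←B0 B2←B0 B3←B0 B4←B0
Dom∩ at merges:
  B3: preds {B1,B2}: {B0,B1} ∩ {B0,B2} = {B0}; idom=B0
  B4: preds {B1,B3}: {B0,B1} ∩ {B0,B3} = {B0}; idom=B0

Frontier:
  join B3 pred B1: B1 stop@B0
  join B3 pred B2: B2 stop@B0
  join B4 pred B1: B1 stop@B0
  join B4 pred B3: B3 stop@B0
  DF(B0)=∅
  DF(B1)={B3,B4}
  DF(B2)={B3}
  DF(B3)={B4}
  DF(B4)=∅

DF(B1) = ["B3", "B4"]

Answer: ["B3", "B4"]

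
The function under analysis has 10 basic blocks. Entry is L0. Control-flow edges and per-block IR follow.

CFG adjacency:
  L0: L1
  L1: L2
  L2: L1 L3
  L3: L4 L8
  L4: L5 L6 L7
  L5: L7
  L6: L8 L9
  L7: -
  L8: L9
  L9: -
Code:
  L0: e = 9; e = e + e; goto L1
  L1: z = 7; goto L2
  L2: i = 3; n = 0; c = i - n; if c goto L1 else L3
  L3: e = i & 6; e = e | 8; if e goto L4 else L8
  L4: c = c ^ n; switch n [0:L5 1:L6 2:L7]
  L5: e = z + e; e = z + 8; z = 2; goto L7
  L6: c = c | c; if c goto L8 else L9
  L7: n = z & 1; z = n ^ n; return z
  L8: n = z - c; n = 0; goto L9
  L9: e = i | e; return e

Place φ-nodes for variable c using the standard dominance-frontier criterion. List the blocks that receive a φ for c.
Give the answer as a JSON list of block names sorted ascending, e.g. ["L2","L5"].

Answer: ["L1", "L8", "L9"]

Analysis:
idom tree: L1←L0 L2←L1 L3←L2 L4←L3 L5←L4 L6←L4 L7←L4 L8←L3 L9←L3
Dom∩ at merges:
  L1: preds {L0,L2}: {L0} ∩ {L0,L1,L2} = {L0}; idom=L0
  L7: preds {L4,L5}: {L0,L1,L2,L3,L4} ∩ {L0,L1,L2,L3,L4,L5} = {L0,L1,L2,L3,L4}; idom=L4
  L8: preds {L3,L6}: {L0,L1,L2,L3} ∩ {L0,L1,L2,L3,L4,L6} = {L0,L1,L2,L3}; idom=L3
  L9: preds {L6,L8}: {L0,L1,L2,L3,L4,L6} ∩ {L0,L1,L2,L3,L8} = {L0,L1,L2,L3}; idom=L3

DF derivation:
  join L1 pred L0: · stop@L0
  join L1 pred L2: L2→L1 stop@L0
  join L7 pred L4: · stop@L4
  join L7 pred L5: L5 stop@L4
  join L8 pred L3: · stop@L3
  join L8 pred L6: L6→L4 stop@L3
  join L9 pred L6: L6→L4 stop@L3
  join L9 pred L8: L8 stop@L3
  L0 → ∅
  L1 → {L1}
  L2 → {L1}
  L3 → ∅
  L4 → {L8,L9}
  L5 → {L7}
  L6 → {L8,L9}
  L7 → ∅
  L8 → {L9}
  L9 → ∅

φ for c: defs {L2,L4,L6}
  DF⁺ = {L1,L8,L9}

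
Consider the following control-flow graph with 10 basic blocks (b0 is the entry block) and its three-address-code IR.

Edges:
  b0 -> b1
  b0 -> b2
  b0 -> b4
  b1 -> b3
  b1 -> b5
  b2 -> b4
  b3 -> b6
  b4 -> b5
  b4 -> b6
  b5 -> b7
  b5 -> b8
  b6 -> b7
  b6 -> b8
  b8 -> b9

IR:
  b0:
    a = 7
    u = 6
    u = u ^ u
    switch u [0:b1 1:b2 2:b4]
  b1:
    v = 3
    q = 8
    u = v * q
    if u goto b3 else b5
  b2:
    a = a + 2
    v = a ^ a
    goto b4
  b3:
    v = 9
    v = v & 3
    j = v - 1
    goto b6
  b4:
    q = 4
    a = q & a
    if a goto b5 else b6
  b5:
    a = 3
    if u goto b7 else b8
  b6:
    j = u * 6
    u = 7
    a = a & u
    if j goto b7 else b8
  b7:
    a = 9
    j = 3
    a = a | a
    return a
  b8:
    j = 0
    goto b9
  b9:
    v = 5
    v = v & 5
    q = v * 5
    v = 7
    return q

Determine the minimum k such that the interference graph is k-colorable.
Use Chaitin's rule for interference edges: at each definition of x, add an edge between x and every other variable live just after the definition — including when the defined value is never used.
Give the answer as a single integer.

Per-block:
  b0: def={a,u} ue=∅
  b1: def={q,u,v} ue=∅
  b2: def={a,v} ue={a}
  b3: def={j,v} ue=∅
  b4: def={a,q} ue={a}
  b5: def={a} ue={u}
  b6: def={a,j,u} ue={a,u}
  b7: def={a,j} ue=∅
  b8: def={j} ue=∅
  b9: def={q,v} ue=∅

Liveness:
  b0: in=∅ out={a,u}
  b1: in={a} out={a,u}
  b2: in={a,u} out={a,u}
  b3: in={a,u} out={a,u}
  b4: in={a,u} out={a,u}
  b5: in={u} out=∅
  b6: in={a,u} out=∅
  b7: in=∅ out=∅
  b8: in=∅ out=∅
  b9: in=∅ out=∅

Conflict graph:
  a↔{j,q,u,v}
  j↔{a,u}
  q↔{a,u,v}
  u↔{a,j,q,v}
  v↔{a,q,u}

Colouring:
  {a,q,u,v} pairwise interfere (4-clique) ⇒ χ ≥ 4
  4-colouring: c0={a}  c1={u}  c2={j,q}  c3={v}
  χ = 4

Answer: 4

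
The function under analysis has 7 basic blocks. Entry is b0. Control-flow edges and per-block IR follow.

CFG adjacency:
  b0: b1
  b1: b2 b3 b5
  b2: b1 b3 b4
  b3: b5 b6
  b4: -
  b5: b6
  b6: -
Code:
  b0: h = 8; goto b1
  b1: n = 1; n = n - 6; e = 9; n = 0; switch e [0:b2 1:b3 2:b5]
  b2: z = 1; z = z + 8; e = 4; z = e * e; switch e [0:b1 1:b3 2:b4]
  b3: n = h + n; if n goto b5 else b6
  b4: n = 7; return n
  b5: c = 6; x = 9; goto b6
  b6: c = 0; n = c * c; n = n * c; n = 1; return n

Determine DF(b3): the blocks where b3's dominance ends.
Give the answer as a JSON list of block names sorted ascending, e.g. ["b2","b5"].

idom tree: b1←b0 b2←b1 b3←b1 b4←b2 b5←b1 b6←b1
Dom at joins:
  b1: preds {b0,b2}: {b0} ∩ {b0,b1,b2} = {b0}; idom=b0
  b3: preds {b1,b2}: {b0,b1} ∩ {b0,b1,b2} = {b0,b1}; idom=b1
  b5: preds {b1,b3}: {b0,b1} ∩ {b0,b1,b3} = {b0,b1}; idom=b1
  b6: preds {b3,b5}: {b0,b1,b3} ∩ {b0,b1,b5} = {b0,b1}; idom=b1

Frontier:
  b1←b0: walk · to b0
  b1←b2: walk b2→b1 to b0
  b3←b1: walk · to b1
  b3←b2: walk b2 to b1
  b5←b1: walk · to b1
  b5←b3: walk b3 to b1
  b6←b3: walk b3 to b1
  b6←b5: walk b5 to b1
  b0 → ∅
  b1 → {b1}
  b2 → {b1,b3}
  b3 → {b5,b6}
  b4 → ∅
  b5 → {b6}
  b6 → ∅

DF(b3) = ["b5", "b6"]

Answer: ["b5", "b6"]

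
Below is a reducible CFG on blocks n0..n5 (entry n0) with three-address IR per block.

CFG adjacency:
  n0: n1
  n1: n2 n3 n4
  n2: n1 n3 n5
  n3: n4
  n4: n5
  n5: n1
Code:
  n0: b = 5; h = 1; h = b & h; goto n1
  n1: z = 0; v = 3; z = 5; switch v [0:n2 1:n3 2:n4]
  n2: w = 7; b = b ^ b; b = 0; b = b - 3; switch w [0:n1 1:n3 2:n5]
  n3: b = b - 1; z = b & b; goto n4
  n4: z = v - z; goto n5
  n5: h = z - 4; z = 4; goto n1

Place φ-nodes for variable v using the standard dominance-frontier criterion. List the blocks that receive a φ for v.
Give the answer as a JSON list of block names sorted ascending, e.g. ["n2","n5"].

idom tree: n1←n0 n2←n1 n3←n1 n4←n1 n5←n1
Join-block Dom:
  n1: preds {n0,n2,n5}: {n0} ∩ {n0,n1,n2} ∩ {n0,n1,n5} = {n0}; idom=n0
  n3: preds {n1,n2}: {n0,n1} ∩ {n0,n1,n2} = {n0,n1}; idom=n1
  n4: preds {n1,n3}: {n0,n1} ∩ {n0,n1,n3} = {n0,n1}; idom=n1
  n5: preds {n2,n4}: {n0,n1,n2} ∩ {n0,n1,n4} = {n0,n1}; idom=n1

DF derivation:
  n1←n0: walk · to n0
  n1←n2: walk n2→n1 to n0
  n1←n5: walk n5→n1 to n0
  n3←n1: walk · to n1
  n3←n2: walk n2 to n1
  n4←n1: walk · to n1
  n4←n3: walk n3 to n1
  n5←n2: walk n2 to n1
  n5←n4: walk n4 to n1
  n0: DF=∅
  n1: DF={n1}
  n2: DF={n1,n3,n5}
  n3: DF={n4}
  n4: DF={n5}
  n5: DF={n1}

φ for v: defs {n1}
  DF⁺ = {n1}

Answer: ["n1"]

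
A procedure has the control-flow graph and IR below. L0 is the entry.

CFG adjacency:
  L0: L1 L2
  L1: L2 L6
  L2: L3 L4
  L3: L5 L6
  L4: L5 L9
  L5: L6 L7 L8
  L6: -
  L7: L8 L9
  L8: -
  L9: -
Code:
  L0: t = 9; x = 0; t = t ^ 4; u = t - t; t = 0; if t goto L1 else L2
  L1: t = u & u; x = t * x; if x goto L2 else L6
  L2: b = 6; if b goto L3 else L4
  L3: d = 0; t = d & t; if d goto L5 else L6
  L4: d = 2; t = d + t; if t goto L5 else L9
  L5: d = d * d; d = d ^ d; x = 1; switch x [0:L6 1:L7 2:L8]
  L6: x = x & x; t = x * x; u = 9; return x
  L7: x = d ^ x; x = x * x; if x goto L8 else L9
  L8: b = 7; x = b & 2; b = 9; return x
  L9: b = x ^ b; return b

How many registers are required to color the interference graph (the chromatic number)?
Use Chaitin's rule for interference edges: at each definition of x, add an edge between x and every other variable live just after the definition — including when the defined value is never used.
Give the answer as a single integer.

Answer: 4

Analysis:
Per-block:
  L0: def={t,u,x} ue=∅
  L1: def={t,x} ue={u,x}
  L2: def={b} ue=∅
  L3: def={d,t} ue={t}
  L4: def={d,t} ue={t}
  L5: def={d,x} ue={d}
  L6: def={t,u,x} ue={x}
  L7: def={x} ue={d,x}
  L8: def={b,x} ue=∅
  L9: def={b} ue={b,x}

Liveness:
  L0 li=∅ lo={t,u,x}
  L1 li={u,x} lo={t,x}
  L2 li={t,x} lo={b,t,x}
  L3 li={b,t,x} lo={b,d,x}
  L4 li={b,t,x} lo={b,d,x}
  L5 li={b,d} lo={b,d,x}
  L6 li={x} lo=∅
  L7 li={b,d,x} lo={b,x}
  L8 li=∅ lo=∅
  L9 li={b,x} lo=∅

Conflict graph:
  b — {d,t,x}
  d — {b,t,x}
  t — {b,d,u,x}
  u — {t,x}
  x — {b,d,t,u}

Registers:
  {b,d,t,x} pairwise interfere (4-clique) ⇒ χ ≥ 4
  assign b→r2 d→r3 t→r0 u→r2 x→r1 — no edge inside a register ⇒ χ ≤ 4
  χ = 4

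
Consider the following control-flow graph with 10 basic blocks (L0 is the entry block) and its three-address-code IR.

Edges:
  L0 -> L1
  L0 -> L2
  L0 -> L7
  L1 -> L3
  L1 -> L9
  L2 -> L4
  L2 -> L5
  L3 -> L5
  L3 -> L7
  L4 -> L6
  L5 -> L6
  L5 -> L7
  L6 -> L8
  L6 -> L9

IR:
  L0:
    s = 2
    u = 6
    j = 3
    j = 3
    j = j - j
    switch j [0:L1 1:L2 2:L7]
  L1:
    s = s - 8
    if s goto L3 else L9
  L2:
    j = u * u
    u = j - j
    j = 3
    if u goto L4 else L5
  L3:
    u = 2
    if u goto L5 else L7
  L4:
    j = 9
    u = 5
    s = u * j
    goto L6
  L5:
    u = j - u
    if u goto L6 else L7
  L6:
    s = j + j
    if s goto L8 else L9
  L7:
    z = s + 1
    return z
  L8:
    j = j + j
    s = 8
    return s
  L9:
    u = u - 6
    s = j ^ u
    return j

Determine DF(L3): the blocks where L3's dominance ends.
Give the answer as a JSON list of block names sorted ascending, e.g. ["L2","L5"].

idom tree: L1←L0 L2←L0 L3←L1 L4←L2 L5←L0 L6←L0 L7←L0 L8←L6 L9←L0
Join-block Dom:
  L5: preds {L2,L3}: {L0,L2} ∩ {L0,L1,L3} = {L0}; idom=L0
  L6: preds {L4,L5}: {L0,L2,L4} ∩ {L0,L5} = {L0}; idom=L0
  L7: preds {L0,L3,L5}: {L0} ∩ {L0,L1,L3} ∩ {L0,L5} = {L0}; idom=L0
  L9: preds {L1,L6}: {L0,L1} ∩ {L0,L6} = {L0}; idom=L0

Frontier:
  L5←L2: walk L2 to L0
  L5←L3: walk L3→L1 to L0
  L6←L4: walk L4→L2 to L0
  L6←L5: walk L5 to L0
  L7←L0: walk · to L0
  L7←L3: walk L3→L1 to L0
  L7←L5: walk L5 to L0
  L9←L1: walk L1 to L0
  L9←L6: walk L6 to L0
  L0 → ∅
  L1 → {L5,L7,L9}
  L2 → {L5,L6}
  L3 → {L5,L7}
  L4 → {L6}
  L5 → {L6,L7}
  L6 → {L9}
  L7 → ∅
  L8 → ∅
  L9 → ∅

DF(L3) = ["L5", "L7"]

Answer: ["L5", "L7"]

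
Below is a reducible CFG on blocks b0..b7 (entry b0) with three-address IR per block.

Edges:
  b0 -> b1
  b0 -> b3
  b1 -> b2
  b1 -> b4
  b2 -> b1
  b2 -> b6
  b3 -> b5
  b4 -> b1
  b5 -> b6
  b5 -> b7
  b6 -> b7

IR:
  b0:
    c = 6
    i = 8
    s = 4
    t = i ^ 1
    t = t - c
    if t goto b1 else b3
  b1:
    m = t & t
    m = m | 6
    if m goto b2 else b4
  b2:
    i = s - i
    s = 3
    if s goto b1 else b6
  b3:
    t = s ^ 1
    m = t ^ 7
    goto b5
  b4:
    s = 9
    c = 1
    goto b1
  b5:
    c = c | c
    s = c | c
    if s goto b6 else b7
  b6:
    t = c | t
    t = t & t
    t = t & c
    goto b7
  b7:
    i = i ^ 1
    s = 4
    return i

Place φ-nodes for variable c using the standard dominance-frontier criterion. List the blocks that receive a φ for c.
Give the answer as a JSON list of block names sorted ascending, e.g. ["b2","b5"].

Answer: ["b1", "b6", "b7"]

Analysis:
idom tree: b1←b0 b2←b1 b3←b0 b4←b1 b5←b3 b6←b0 b7←b0
Join-block Dom:
  b1: preds {b0,b2,b4}: {b0} ∩ {b0,b1,b2} ∩ {b0,b1,b4} = {b0}; idom=b0
  b6: preds {b2,b5}: {b0,b1,b2} ∩ {b0,b3,b5} = {b0}; idom=b0
  b7: preds {b5,b6}: {b0,b3,b5} ∩ {b0,b6} = {b0}; idom=b0

DF walk-up:
  join b1 pred b0: · stop@b0
  join b1 pred b2: b2→b1 stop@b0
  join b1 pred b4: b4→b1 stop@b0
  join b6 pred b2: b2→b1 stop@b0
  join b6 pred b5: b5→b3 stop@b0
  join b7 pred b5: b5→b3 stop@b0
  join b7 pred b6: b6 stop@b0
  DF(b0)=∅
  DF(b1)={b1,b6}
  DF(b2)={b1,b6}
  DF(b3)={b6,b7}
  DF(b4)={b1}
  DF(b5)={b6,b7}
  DF(b6)={b7}
  DF(b7)=∅

φ for c: defs {b0,b4,b5}
  DF⁺ = {b1,b6,b7}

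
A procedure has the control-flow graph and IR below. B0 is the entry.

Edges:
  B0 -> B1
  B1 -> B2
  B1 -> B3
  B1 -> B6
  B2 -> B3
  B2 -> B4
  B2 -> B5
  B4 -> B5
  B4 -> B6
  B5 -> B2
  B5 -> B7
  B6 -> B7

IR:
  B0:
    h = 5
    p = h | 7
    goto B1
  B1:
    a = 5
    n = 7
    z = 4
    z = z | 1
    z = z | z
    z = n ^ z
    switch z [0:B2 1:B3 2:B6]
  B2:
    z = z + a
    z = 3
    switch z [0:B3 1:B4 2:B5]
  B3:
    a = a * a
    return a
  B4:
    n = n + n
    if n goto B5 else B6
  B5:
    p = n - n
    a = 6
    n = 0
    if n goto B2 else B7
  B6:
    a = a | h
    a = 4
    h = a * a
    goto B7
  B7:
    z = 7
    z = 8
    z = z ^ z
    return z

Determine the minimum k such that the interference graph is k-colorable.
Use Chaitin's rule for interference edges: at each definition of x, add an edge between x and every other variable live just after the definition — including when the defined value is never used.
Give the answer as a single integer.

Per-block:
  B0: def={h,p} ue=∅
  B1: def={a,n,z} ue=∅
  B2: def={z} ue={a,z}
  B3: def={a} ue={a}
  B4: def={n} ue={n}
  B5: def={a,n,p} ue={n}
  B6: def={a,h} ue={a,h}
  B7: def={z} ue=∅

Backward fixpoint:
  live B0: ∅→{h}
  live B1: {h}→{a,h,n,z}
  live B2: {a,h,n,z}→{a,h,n,z}
  live B3: {a}→∅
  live B4: {a,h,n,z}→{a,h,n,z}
  live B5: {h,n,z}→{a,h,n,z}
  live B6: {a,h}→∅
  live B7: ∅→∅

Interfere edges:
  a: {h,n,z}
  h: {a,n,p,z}
  n: {a,h,z}
  p: {h,z}
  z: {a,h,n,p}

Colouring:
  {a,h,n,z} pairwise interfere (4-clique) ⇒ χ ≥ 4
  4-colouring: c0={h}  c1={z}  c2={a,p}  c3={n}
  χ = 4

Answer: 4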